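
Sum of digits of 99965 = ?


9 + 9 + 9 + 6 + 5 = 38


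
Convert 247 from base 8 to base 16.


247 (base 8) = 167 (decimal)
167 (decimal) = A7 (base 16)


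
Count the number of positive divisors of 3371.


3371 = 3371^1
d(3371) = (1+1) = 2

2 divisors


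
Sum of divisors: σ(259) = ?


Divisors of 259: 1, 7, 37, 259
Sum = 1 + 7 + 37 + 259 = 304

σ(259) = 304


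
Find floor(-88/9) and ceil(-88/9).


-88/9 = -9.7778
floor = -10
ceil = -9

floor = -10, ceil = -9


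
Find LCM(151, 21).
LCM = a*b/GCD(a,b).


GCD(151, 21) = 1
LCM = 151*21/1 = 3171/1 = 3171

LCM = 3171


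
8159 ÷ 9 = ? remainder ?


8159 = 9 * 906 + 5
Check: 8154 + 5 = 8159

q = 906, r = 5


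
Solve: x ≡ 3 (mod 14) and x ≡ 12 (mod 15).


M = 14*15 = 210
M1 = M/14 = 15, M2 = M/15 = 14
M1^(-1) mod 14 = 1, M2^(-1) mod 15 = 14
x = 3*15*1 + 12*14*14 = 2397
2397 mod 210 = 87
Check: 87 mod 14 = 3 ✓, 87 mod 15 = 12 ✓

x ≡ 87 (mod 210)


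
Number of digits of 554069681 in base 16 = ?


554069681 in base 16 = 21066EB1
Number of digits = 8

8 digits (base 16)


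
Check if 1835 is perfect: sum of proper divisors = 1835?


Proper divisors of 1835: 1, 5, 367
Sum = 1 + 5 + 367 = 373

No, 1835 is not perfect (373 ≠ 1835)


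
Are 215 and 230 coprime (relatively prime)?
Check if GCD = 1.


Euclidean algorithm:
230 = 1 * 215 + 15
215 = 14 * 15 + 5
15 = 3 * 5 + 0
GCD(215, 230) = 5

No, not coprime (GCD = 5)


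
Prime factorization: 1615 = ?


1615 / 5 = 323
323 / 17 = 19
19 / 19 = 1
1615 = 5 × 17 × 19


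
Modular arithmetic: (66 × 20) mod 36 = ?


66 × 20 = 1320
1320 mod 36 = 24


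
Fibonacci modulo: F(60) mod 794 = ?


F(k) mod 794 for k=1..60:
1, 1, 2, 3, 5, 8, 13, 21, 34, 55, 89, 144, 233, 377, 610, 193, 9, 202, 211, 413, 624, 243, 73, 316, 389, 705, 300, 211, 511, 722, 439, 367, 12, 379, 391, 770, 367, 343, 710, 259, 175, 434, 609, 249, 64, 313, 377, 690, 273, 169, 442, 611, 259, 76, 335, 411, 746, 363, 315, 678
F(60) mod 794 = 678


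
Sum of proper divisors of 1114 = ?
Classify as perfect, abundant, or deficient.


Proper divisors: 1, 2, 557
Sum = 1 + 2 + 557 = 560
560 < 1114 → deficient

s(1114) = 560 (deficient)


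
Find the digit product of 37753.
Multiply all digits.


3 × 7 × 7 × 5 × 3 = 2205


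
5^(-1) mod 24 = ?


Use the extended Euclidean algorithm on (24, 5); each row r = 24*s + 5*t:
r=24, s=1, t=0
r=5, s=0, t=1
q=4: r=4, s=1, t=-4   [24*(1) + 5*(-4) = 4]
q=1: r=1, s=-1, t=5   [24*(-1) + 5*(5) = 1]
q=4: r=0, s=5, t=-24   [24*(5) + 5*(-24) = 0]
GCD = 1 with t = 5, so 5*(5) ≡ 1 (mod 24)
Inverse = 5 mod 24 = 5
Check: 5 * 5 = 25 ≡ 1 (mod 24)

5^(-1) ≡ 5 (mod 24)


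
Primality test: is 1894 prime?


1894 / 2 = 947 (exact division)
1894 is NOT prime.

No, 1894 is not prime


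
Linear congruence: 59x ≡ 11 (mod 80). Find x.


GCD(59, 80) = 1, unique solution
a^(-1) mod 80 = 19
x = 19 * 11 mod 80 = 49

x ≡ 49 (mod 80)


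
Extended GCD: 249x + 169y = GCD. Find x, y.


Tabular extended Euclidean (each row: r = 249*s + 169*t):
r=249, s=1, t=0
r=169, s=0, t=1
q=1: r=80, s=1, t=-1   [249*(1) + 169*(-1) = 80]
q=2: r=9, s=-2, t=3   [249*(-2) + 169*(3) = 9]
q=8: r=8, s=17, t=-25   [249*(17) + 169*(-25) = 8]
q=1: r=1, s=-19, t=28   [249*(-19) + 169*(28) = 1]
q=8: r=0, s=169, t=-249   [249*(169) + 169*(-249) = 0]
GCD = 1; from the row with r=1: x=-19, y=28
Check: 249*(-19) + 169*(28) = -4731 + 4732 = 1

GCD = 1, x = -19, y = 28


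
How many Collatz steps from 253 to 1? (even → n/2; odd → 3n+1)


253 → 760 → 380 → 190 → 95 → 286 → 143 → 430 → 215 → 646 → 323 → 970 → 485 → 1456 → 728 → 364 → 182 → 91 → 274 → 137 → 412 → 206 → 103 → 310 → 155 → 466 → 233 → 700 → 350 → 175 → 526 → 263 → 790 → 395 → 1186 → 593 → 1780 → 890 → 445 → 1336 → 668 → 334 → 167 → 502 → 251 → 754 → 377 → 1132 → 566 → 283 → 850 → 425 → 1276 → 638 → 319 → 958 → 479 → 1438 → 719 → 2158 → 1079 → 3238 → 1619 → 4858 → 2429 → 7288 → 3644 → 1822 → 911 → 2734 → 1367 → 4102 → 2051 → 6154 → 3077 → 9232 → 4616 → 2308 → 1154 → 577 → 1732 → 866 → 433 → 1300 → 650 → 325 → 976 → 488 → 244 → 122 → 61 → 184 → 92 → 46 → 23 → 70 → 35 → 106 → 53 → 160 → 80 → 40 → 20 → 10 → 5 → 16 → 8 → 4 → 2 → 1
Total steps = 109

109 steps


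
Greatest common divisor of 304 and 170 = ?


304 = 1 * 170 + 134
170 = 1 * 134 + 36
134 = 3 * 36 + 26
36 = 1 * 26 + 10
26 = 2 * 10 + 6
10 = 1 * 6 + 4
6 = 1 * 4 + 2
4 = 2 * 2 + 0
GCD = 2


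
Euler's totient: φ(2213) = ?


2213 = 2213
Prime factors: 2213
φ(2213) = 2213 × (1-1/2213)
= 2213 × 2212/2213 = 2212

φ(2213) = 2212


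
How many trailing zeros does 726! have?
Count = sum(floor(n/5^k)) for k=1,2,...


floor(726/5) = 145
floor(726/25) = 29
floor(726/125) = 5
floor(726/625) = 1
Total = 180

180 trailing zeros


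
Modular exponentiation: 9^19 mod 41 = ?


9^1 mod 41 = 9
9^2 mod 41 = 40
9^3 mod 41 = 32
9^4 mod 41 = 1
9^5 mod 41 = 9
9^6 mod 41 = 40
9^7 mod 41 = 32
9^8 mod 41 = 1
9^9 mod 41 = 9
9^10 mod 41 = 40
9^11 mod 41 = 32
9^12 mod 41 = 1
9^13 mod 41 = 9
9^14 mod 41 = 40
9^15 mod 41 = 32
9^16 mod 41 = 1
9^17 mod 41 = 9
9^18 mod 41 = 40
9^19 mod 41 = 32


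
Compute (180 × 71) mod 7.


180 × 71 = 12780
12780 mod 7 = 5


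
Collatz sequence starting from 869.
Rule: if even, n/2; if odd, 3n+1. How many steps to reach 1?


869 → 2608 → 1304 → 652 → 326 → 163 → 490 → 245 → 736 → 368 → 184 → 92 → 46 → 23 → 70 → 35 → 106 → 53 → 160 → 80 → 40 → 20 → 10 → 5 → 16 → 8 → 4 → 2 → 1
Total steps = 28

28 steps


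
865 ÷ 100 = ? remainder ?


865 = 100 * 8 + 65
Check: 800 + 65 = 865

q = 8, r = 65


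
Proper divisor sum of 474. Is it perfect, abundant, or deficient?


Proper divisors: 1, 2, 3, 6, 79, 158, 237
Sum = 1 + 2 + 3 + 6 + 79 + 158 + 237 = 486
486 > 474 → abundant

s(474) = 486 (abundant)


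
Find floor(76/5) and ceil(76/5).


76/5 = 15.2000
floor = 15
ceil = 16

floor = 15, ceil = 16


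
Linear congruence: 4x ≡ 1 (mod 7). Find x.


GCD(4, 7) = 1, unique solution
a^(-1) mod 7 = 2
x = 2 * 1 mod 7 = 2

x ≡ 2 (mod 7)


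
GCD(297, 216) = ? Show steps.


297 = 1 * 216 + 81
216 = 2 * 81 + 54
81 = 1 * 54 + 27
54 = 2 * 27 + 0
GCD = 27


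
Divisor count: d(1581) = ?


1581 = 3^1 × 17^1 × 31^1
d(1581) = (1+1) × (1+1) × (1+1) = 8

8 divisors


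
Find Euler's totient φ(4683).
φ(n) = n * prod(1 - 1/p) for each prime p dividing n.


4683 = 3 × 7 × 223
Prime factors: 3, 7, 223
φ(4683) = 4683 × (1-1/3) × (1-1/7) × (1-1/223)
= 4683 × 2/3 × 6/7 × 222/223 = 2664

φ(4683) = 2664


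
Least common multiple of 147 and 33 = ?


GCD(147, 33) = 3
LCM = 147*33/3 = 4851/3 = 1617

LCM = 1617


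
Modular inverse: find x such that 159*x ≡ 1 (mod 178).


Use the extended Euclidean algorithm on (178, 159); each row r = 178*s + 159*t:
r=178, s=1, t=0
r=159, s=0, t=1
q=1: r=19, s=1, t=-1   [178*(1) + 159*(-1) = 19]
q=8: r=7, s=-8, t=9   [178*(-8) + 159*(9) = 7]
q=2: r=5, s=17, t=-19   [178*(17) + 159*(-19) = 5]
q=1: r=2, s=-25, t=28   [178*(-25) + 159*(28) = 2]
q=2: r=1, s=67, t=-75   [178*(67) + 159*(-75) = 1]
q=2: r=0, s=-159, t=178   [178*(-159) + 159*(178) = 0]
GCD = 1 with t = -75, so 159*(-75) ≡ 1 (mod 178)
Inverse = -75 mod 178 = 103
Check: 159 * 103 = 16377 ≡ 1 (mod 178)

159^(-1) ≡ 103 (mod 178)


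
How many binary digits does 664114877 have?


664114877 in base 2 = 100111100101011001011010111101
Number of digits = 30

30 digits (base 2)


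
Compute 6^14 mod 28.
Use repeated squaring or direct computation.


6^1 mod 28 = 6
6^2 mod 28 = 8
6^3 mod 28 = 20
6^4 mod 28 = 8
6^5 mod 28 = 20
6^6 mod 28 = 8
6^7 mod 28 = 20
6^8 mod 28 = 8
6^9 mod 28 = 20
6^10 mod 28 = 8
6^11 mod 28 = 20
6^12 mod 28 = 8
6^13 mod 28 = 20
6^14 mod 28 = 8


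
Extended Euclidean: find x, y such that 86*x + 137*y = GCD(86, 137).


Tabular extended Euclidean (each row: r = 86*s + 137*t):
r=86, s=1, t=0
r=137, s=0, t=1
q=0: r=86, s=1, t=0   [86*(1) + 137*(0) = 86]
q=1: r=51, s=-1, t=1   [86*(-1) + 137*(1) = 51]
q=1: r=35, s=2, t=-1   [86*(2) + 137*(-1) = 35]
q=1: r=16, s=-3, t=2   [86*(-3) + 137*(2) = 16]
q=2: r=3, s=8, t=-5   [86*(8) + 137*(-5) = 3]
q=5: r=1, s=-43, t=27   [86*(-43) + 137*(27) = 1]
q=3: r=0, s=137, t=-86   [86*(137) + 137*(-86) = 0]
GCD = 1; from the row with r=1: x=-43, y=27
Check: 86*(-43) + 137*(27) = -3698 + 3699 = 1

GCD = 1, x = -43, y = 27


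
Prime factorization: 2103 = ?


2103 / 3 = 701
701 / 701 = 1
2103 = 3 × 701


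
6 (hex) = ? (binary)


6 (base 16) = 6 (decimal)
6 (decimal) = 110 (base 2)


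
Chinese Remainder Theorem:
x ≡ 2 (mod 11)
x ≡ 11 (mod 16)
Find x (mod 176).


M = 11*16 = 176
M1 = M/11 = 16, M2 = M/16 = 11
M1^(-1) mod 11 = 9, M2^(-1) mod 16 = 3
x = 2*16*9 + 11*11*3 = 651
651 mod 176 = 123
Check: 123 mod 11 = 2 ✓, 123 mod 16 = 11 ✓

x ≡ 123 (mod 176)


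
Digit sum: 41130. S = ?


4 + 1 + 1 + 3 + 0 = 9


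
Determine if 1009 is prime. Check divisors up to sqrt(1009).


Check divisors up to sqrt(1009) = 31.7648
No divisors found.
1009 is prime.

Yes, 1009 is prime


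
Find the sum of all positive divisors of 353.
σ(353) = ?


Divisors of 353: 1, 353
Sum = 1 + 353 = 354

σ(353) = 354


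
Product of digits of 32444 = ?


3 × 2 × 4 × 4 × 4 = 384


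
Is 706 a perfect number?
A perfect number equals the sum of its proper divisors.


Proper divisors of 706: 1, 2, 353
Sum = 1 + 2 + 353 = 356

No, 706 is not perfect (356 ≠ 706)


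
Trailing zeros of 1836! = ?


floor(1836/5) = 367
floor(1836/25) = 73
floor(1836/125) = 14
floor(1836/625) = 2
Total = 456

456 trailing zeros


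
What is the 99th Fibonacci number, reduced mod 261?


F(k) mod 261 for k=1..99:
1, 1, 2, 3, 5, 8, 13, 21, 34, 55, 89, 144, 233, 116, 88, 204, 31, 235, 5, 240, 245, 224, 208, 171, 118, 28, 146, 174, 59, 233, 31, 3, 34, 37, 71, 108, 179, 26, 205, 231, 175, 145, 59, 204, 2, 206, 208, 153, 100, 253, 92, 84, 176, 260, 175, 174, 88, 1, 89, 90, 179, 8, 187, 195, 121, 55, 176, 231, 146, 116, 1, 117, 118, 235, 92, 66, 158, 224, 121, 84, 205, 28, 233, 0, 233, 233, 205, 177, 121, 37, 158, 195, 92, 26, 118, 144, 1, 145, 146
F(99) mod 261 = 146


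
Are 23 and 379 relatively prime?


Euclidean algorithm:
379 = 16 * 23 + 11
23 = 2 * 11 + 1
11 = 11 * 1 + 0
GCD(23, 379) = 1

Yes, coprime (GCD = 1)


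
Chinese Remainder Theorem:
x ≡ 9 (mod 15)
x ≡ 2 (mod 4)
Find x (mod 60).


M = 15*4 = 60
M1 = M/15 = 4, M2 = M/4 = 15
M1^(-1) mod 15 = 4, M2^(-1) mod 4 = 3
x = 9*4*4 + 2*15*3 = 234
234 mod 60 = 54
Check: 54 mod 15 = 9 ✓, 54 mod 4 = 2 ✓

x ≡ 54 (mod 60)


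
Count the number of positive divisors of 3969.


3969 = 3^4 × 7^2
d(3969) = (4+1) × (2+1) = 15

15 divisors


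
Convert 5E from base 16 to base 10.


5E (base 16) = 94 (decimal)
94 (decimal) = 94 (base 10)


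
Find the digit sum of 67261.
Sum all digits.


6 + 7 + 2 + 6 + 1 = 22


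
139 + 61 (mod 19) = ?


139 + 61 = 200
200 mod 19 = 10


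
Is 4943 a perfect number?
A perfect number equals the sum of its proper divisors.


Proper divisors of 4943: 1
Sum = 1 = 1

No, 4943 is not perfect (1 ≠ 4943)


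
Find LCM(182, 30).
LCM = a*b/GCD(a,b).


GCD(182, 30) = 2
LCM = 182*30/2 = 5460/2 = 2730

LCM = 2730


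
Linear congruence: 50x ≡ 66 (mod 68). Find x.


GCD(50, 68) = 2 divides 66
Divide: 25x ≡ 33 (mod 34)
x ≡ 19 (mod 34)


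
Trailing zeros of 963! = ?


floor(963/5) = 192
floor(963/25) = 38
floor(963/125) = 7
floor(963/625) = 1
Total = 238

238 trailing zeros


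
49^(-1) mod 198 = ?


Use the extended Euclidean algorithm on (198, 49); each row r = 198*s + 49*t:
r=198, s=1, t=0
r=49, s=0, t=1
q=4: r=2, s=1, t=-4   [198*(1) + 49*(-4) = 2]
q=24: r=1, s=-24, t=97   [198*(-24) + 49*(97) = 1]
q=2: r=0, s=49, t=-198   [198*(49) + 49*(-198) = 0]
GCD = 1 with t = 97, so 49*(97) ≡ 1 (mod 198)
Inverse = 97 mod 198 = 97
Check: 49 * 97 = 4753 ≡ 1 (mod 198)

49^(-1) ≡ 97 (mod 198)


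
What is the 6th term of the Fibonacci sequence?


Sequence: 1, 1, 2, 3, 5, 8
F(6) = 8


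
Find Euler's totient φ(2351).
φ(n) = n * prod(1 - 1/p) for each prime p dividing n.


2351 = 2351
Prime factors: 2351
φ(2351) = 2351 × (1-1/2351)
= 2351 × 2350/2351 = 2350

φ(2351) = 2350


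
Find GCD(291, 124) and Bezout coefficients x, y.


Tabular extended Euclidean (each row: r = 291*s + 124*t):
r=291, s=1, t=0
r=124, s=0, t=1
q=2: r=43, s=1, t=-2   [291*(1) + 124*(-2) = 43]
q=2: r=38, s=-2, t=5   [291*(-2) + 124*(5) = 38]
q=1: r=5, s=3, t=-7   [291*(3) + 124*(-7) = 5]
q=7: r=3, s=-23, t=54   [291*(-23) + 124*(54) = 3]
q=1: r=2, s=26, t=-61   [291*(26) + 124*(-61) = 2]
q=1: r=1, s=-49, t=115   [291*(-49) + 124*(115) = 1]
q=2: r=0, s=124, t=-291   [291*(124) + 124*(-291) = 0]
GCD = 1; from the row with r=1: x=-49, y=115
Check: 291*(-49) + 124*(115) = -14259 + 14260 = 1

GCD = 1, x = -49, y = 115


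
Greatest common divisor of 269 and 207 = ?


269 = 1 * 207 + 62
207 = 3 * 62 + 21
62 = 2 * 21 + 20
21 = 1 * 20 + 1
20 = 20 * 1 + 0
GCD = 1


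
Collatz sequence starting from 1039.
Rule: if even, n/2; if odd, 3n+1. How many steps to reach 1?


1039 → 3118 → 1559 → 4678 → 2339 → 7018 → 3509 → 10528 → 5264 → 2632 → 1316 → 658 → 329 → 988 → 494 → 247 → 742 → 371 → 1114 → 557 → 1672 → 836 → 418 → 209 → 628 → 314 → 157 → 472 → 236 → 118 → 59 → 178 → 89 → 268 → 134 → 67 → 202 → 101 → 304 → 152 → 76 → 38 → 19 → 58 → 29 → 88 → 44 → 22 → 11 → 34 → 17 → 52 → 26 → 13 → 40 → 20 → 10 → 5 → 16 → 8 → 4 → 2 → 1
Total steps = 62

62 steps


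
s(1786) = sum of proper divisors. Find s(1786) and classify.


Proper divisors: 1, 2, 19, 38, 47, 94, 893
Sum = 1 + 2 + 19 + 38 + 47 + 94 + 893 = 1094
1094 < 1786 → deficient

s(1786) = 1094 (deficient)


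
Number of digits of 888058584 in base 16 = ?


888058584 in base 16 = 34EEB2D8
Number of digits = 8

8 digits (base 16)


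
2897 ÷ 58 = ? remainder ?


2897 = 58 * 49 + 55
Check: 2842 + 55 = 2897

q = 49, r = 55


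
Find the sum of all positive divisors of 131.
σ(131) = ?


Divisors of 131: 1, 131
Sum = 1 + 131 = 132

σ(131) = 132


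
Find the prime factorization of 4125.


4125 / 3 = 1375
1375 / 5 = 275
275 / 5 = 55
55 / 5 = 11
11 / 11 = 1
4125 = 3 × 5^3 × 11


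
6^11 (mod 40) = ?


6^1 mod 40 = 6
6^2 mod 40 = 36
6^3 mod 40 = 16
6^4 mod 40 = 16
6^5 mod 40 = 16
6^6 mod 40 = 16
6^7 mod 40 = 16
6^8 mod 40 = 16
6^9 mod 40 = 16
6^10 mod 40 = 16
6^11 mod 40 = 16


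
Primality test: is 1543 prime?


Check divisors up to sqrt(1543) = 39.2810
No divisors found.
1543 is prime.

Yes, 1543 is prime


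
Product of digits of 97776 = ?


9 × 7 × 7 × 7 × 6 = 18522


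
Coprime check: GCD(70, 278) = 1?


Euclidean algorithm:
278 = 3 * 70 + 68
70 = 1 * 68 + 2
68 = 34 * 2 + 0
GCD(70, 278) = 2

No, not coprime (GCD = 2)


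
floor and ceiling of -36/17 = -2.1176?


-36/17 = -2.1176
floor = -3
ceil = -2

floor = -3, ceil = -2


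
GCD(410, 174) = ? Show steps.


410 = 2 * 174 + 62
174 = 2 * 62 + 50
62 = 1 * 50 + 12
50 = 4 * 12 + 2
12 = 6 * 2 + 0
GCD = 2


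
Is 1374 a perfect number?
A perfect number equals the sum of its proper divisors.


Proper divisors of 1374: 1, 2, 3, 6, 229, 458, 687
Sum = 1 + 2 + 3 + 6 + 229 + 458 + 687 = 1386

No, 1374 is not perfect (1386 ≠ 1374)


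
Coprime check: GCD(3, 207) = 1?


Euclidean algorithm:
207 = 69 * 3 + 0
GCD(3, 207) = 3

No, not coprime (GCD = 3)


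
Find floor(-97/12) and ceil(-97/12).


-97/12 = -8.0833
floor = -9
ceil = -8

floor = -9, ceil = -8


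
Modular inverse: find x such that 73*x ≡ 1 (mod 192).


Use the extended Euclidean algorithm on (192, 73); each row r = 192*s + 73*t:
r=192, s=1, t=0
r=73, s=0, t=1
q=2: r=46, s=1, t=-2   [192*(1) + 73*(-2) = 46]
q=1: r=27, s=-1, t=3   [192*(-1) + 73*(3) = 27]
q=1: r=19, s=2, t=-5   [192*(2) + 73*(-5) = 19]
q=1: r=8, s=-3, t=8   [192*(-3) + 73*(8) = 8]
q=2: r=3, s=8, t=-21   [192*(8) + 73*(-21) = 3]
q=2: r=2, s=-19, t=50   [192*(-19) + 73*(50) = 2]
q=1: r=1, s=27, t=-71   [192*(27) + 73*(-71) = 1]
q=2: r=0, s=-73, t=192   [192*(-73) + 73*(192) = 0]
GCD = 1 with t = -71, so 73*(-71) ≡ 1 (mod 192)
Inverse = -71 mod 192 = 121
Check: 73 * 121 = 8833 ≡ 1 (mod 192)

73^(-1) ≡ 121 (mod 192)


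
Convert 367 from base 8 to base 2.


367 (base 8) = 247 (decimal)
247 (decimal) = 11110111 (base 2)


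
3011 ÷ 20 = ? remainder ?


3011 = 20 * 150 + 11
Check: 3000 + 11 = 3011

q = 150, r = 11


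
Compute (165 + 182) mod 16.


165 + 182 = 347
347 mod 16 = 11


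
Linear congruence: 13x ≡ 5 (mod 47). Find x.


GCD(13, 47) = 1, unique solution
a^(-1) mod 47 = 29
x = 29 * 5 mod 47 = 4

x ≡ 4 (mod 47)


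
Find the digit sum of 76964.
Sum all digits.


7 + 6 + 9 + 6 + 4 = 32


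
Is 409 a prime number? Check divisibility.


Check divisors up to sqrt(409) = 20.2237
No divisors found.
409 is prime.

Yes, 409 is prime


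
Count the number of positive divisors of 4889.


4889 = 4889^1
d(4889) = (1+1) = 2

2 divisors


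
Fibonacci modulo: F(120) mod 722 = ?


F(k) mod 722 for k=1..120:
1, 1, 2, 3, 5, 8, 13, 21, 34, 55, 89, 144, 233, 377, 610, 265, 153, 418, 571, 267, 116, 383, 499, 160, 659, 97, 34, 131, 165, 296, 461, 35, 496, 531, 305, 114, 419, 533, 230, 41, 271, 312, 583, 173, 34, 207, 241, 448, 689, 415, 382, 75, 457, 532, 267, 77, 344, 421, 43, 464, 507, 249, 34, 283, 317, 600, 195, 73, 268, 341, 609, 228, 115, 343, 458, 79, 537, 616, 431, 325, 34, 359, 393, 30, 423, 453, 154, 607, 39, 646, 685, 609, 572, 459, 309, 46, 355, 401, 34, 435, 469, 182, 651, 111, 40, 151, 191, 342, 533, 153, 686, 117, 81, 198, 279, 477, 34, 511, 545, 334
F(120) mod 722 = 334


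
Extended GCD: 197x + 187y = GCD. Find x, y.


Tabular extended Euclidean (each row: r = 197*s + 187*t):
r=197, s=1, t=0
r=187, s=0, t=1
q=1: r=10, s=1, t=-1   [197*(1) + 187*(-1) = 10]
q=18: r=7, s=-18, t=19   [197*(-18) + 187*(19) = 7]
q=1: r=3, s=19, t=-20   [197*(19) + 187*(-20) = 3]
q=2: r=1, s=-56, t=59   [197*(-56) + 187*(59) = 1]
q=3: r=0, s=187, t=-197   [197*(187) + 187*(-197) = 0]
GCD = 1; from the row with r=1: x=-56, y=59
Check: 197*(-56) + 187*(59) = -11032 + 11033 = 1

GCD = 1, x = -56, y = 59


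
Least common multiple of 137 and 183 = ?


GCD(137, 183) = 1
LCM = 137*183/1 = 25071/1 = 25071

LCM = 25071


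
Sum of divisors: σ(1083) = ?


Divisors of 1083: 1, 3, 19, 57, 361, 1083
Sum = 1 + 3 + 19 + 57 + 361 + 1083 = 1524

σ(1083) = 1524


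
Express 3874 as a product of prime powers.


3874 / 2 = 1937
1937 / 13 = 149
149 / 149 = 1
3874 = 2 × 13 × 149


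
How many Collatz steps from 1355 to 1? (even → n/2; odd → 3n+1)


1355 → 4066 → 2033 → 6100 → 3050 → 1525 → 4576 → 2288 → 1144 → 572 → 286 → 143 → 430 → 215 → 646 → 323 → 970 → 485 → 1456 → 728 → 364 → 182 → 91 → 274 → 137 → 412 → 206 → 103 → 310 → 155 → 466 → 233 → 700 → 350 → 175 → 526 → 263 → 790 → 395 → 1186 → 593 → 1780 → 890 → 445 → 1336 → 668 → 334 → 167 → 502 → 251 → 754 → 377 → 1132 → 566 → 283 → 850 → 425 → 1276 → 638 → 319 → 958 → 479 → 1438 → 719 → 2158 → 1079 → 3238 → 1619 → 4858 → 2429 → 7288 → 3644 → 1822 → 911 → 2734 → 1367 → 4102 → 2051 → 6154 → 3077 → 9232 → 4616 → 2308 → 1154 → 577 → 1732 → 866 → 433 → 1300 → 650 → 325 → 976 → 488 → 244 → 122 → 61 → 184 → 92 → 46 → 23 → 70 → 35 → 106 → 53 → 160 → 80 → 40 → 20 → 10 → 5 → 16 → 8 → 4 → 2 → 1
Total steps = 114

114 steps


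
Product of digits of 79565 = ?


7 × 9 × 5 × 6 × 5 = 9450


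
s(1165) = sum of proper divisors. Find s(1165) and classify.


Proper divisors: 1, 5, 233
Sum = 1 + 5 + 233 = 239
239 < 1165 → deficient

s(1165) = 239 (deficient)


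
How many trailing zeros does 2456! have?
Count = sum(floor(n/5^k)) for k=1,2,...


floor(2456/5) = 491
floor(2456/25) = 98
floor(2456/125) = 19
floor(2456/625) = 3
Total = 611

611 trailing zeros


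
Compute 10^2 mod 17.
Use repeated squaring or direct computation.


10^1 mod 17 = 10
10^2 mod 17 = 15


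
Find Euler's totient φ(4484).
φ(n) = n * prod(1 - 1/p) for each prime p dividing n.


4484 = 2^2 × 19 × 59
Prime factors: 2, 19, 59
φ(4484) = 4484 × (1-1/2) × (1-1/19) × (1-1/59)
= 4484 × 1/2 × 18/19 × 58/59 = 2088

φ(4484) = 2088


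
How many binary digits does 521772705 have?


521772705 in base 2 = 11111000110011001111010100001
Number of digits = 29

29 digits (base 2)


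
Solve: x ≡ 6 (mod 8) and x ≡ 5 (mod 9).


M = 8*9 = 72
M1 = M/8 = 9, M2 = M/9 = 8
M1^(-1) mod 8 = 1, M2^(-1) mod 9 = 8
x = 6*9*1 + 5*8*8 = 374
374 mod 72 = 14
Check: 14 mod 8 = 6 ✓, 14 mod 9 = 5 ✓

x ≡ 14 (mod 72)


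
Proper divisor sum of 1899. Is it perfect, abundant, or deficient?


Proper divisors: 1, 3, 9, 211, 633
Sum = 1 + 3 + 9 + 211 + 633 = 857
857 < 1899 → deficient

s(1899) = 857 (deficient)


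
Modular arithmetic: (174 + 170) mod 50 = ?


174 + 170 = 344
344 mod 50 = 44


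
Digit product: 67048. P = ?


6 × 7 × 0 × 4 × 8 = 0


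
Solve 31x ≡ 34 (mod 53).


GCD(31, 53) = 1, unique solution
a^(-1) mod 53 = 12
x = 12 * 34 mod 53 = 37

x ≡ 37 (mod 53)


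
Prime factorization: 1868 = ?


1868 / 2 = 934
934 / 2 = 467
467 / 467 = 1
1868 = 2^2 × 467


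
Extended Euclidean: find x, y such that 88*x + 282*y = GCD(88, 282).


Tabular extended Euclidean (each row: r = 88*s + 282*t):
r=88, s=1, t=0
r=282, s=0, t=1
q=0: r=88, s=1, t=0   [88*(1) + 282*(0) = 88]
q=3: r=18, s=-3, t=1   [88*(-3) + 282*(1) = 18]
q=4: r=16, s=13, t=-4   [88*(13) + 282*(-4) = 16]
q=1: r=2, s=-16, t=5   [88*(-16) + 282*(5) = 2]
q=8: r=0, s=141, t=-44   [88*(141) + 282*(-44) = 0]
GCD = 2; from the row with r=2: x=-16, y=5
Check: 88*(-16) + 282*(5) = -1408 + 1410 = 2

GCD = 2, x = -16, y = 5


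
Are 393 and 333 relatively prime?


Euclidean algorithm:
393 = 1 * 333 + 60
333 = 5 * 60 + 33
60 = 1 * 33 + 27
33 = 1 * 27 + 6
27 = 4 * 6 + 3
6 = 2 * 3 + 0
GCD(393, 333) = 3

No, not coprime (GCD = 3)


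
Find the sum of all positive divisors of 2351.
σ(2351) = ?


Divisors of 2351: 1, 2351
Sum = 1 + 2351 = 2352

σ(2351) = 2352


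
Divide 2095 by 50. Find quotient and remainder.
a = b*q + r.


2095 = 50 * 41 + 45
Check: 2050 + 45 = 2095

q = 41, r = 45


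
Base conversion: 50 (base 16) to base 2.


50 (base 16) = 80 (decimal)
80 (decimal) = 1010000 (base 2)


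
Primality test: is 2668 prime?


2668 / 2 = 1334 (exact division)
2668 is NOT prime.

No, 2668 is not prime


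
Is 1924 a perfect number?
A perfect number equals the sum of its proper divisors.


Proper divisors of 1924: 1, 2, 4, 13, 26, 37, 52, 74, 148, 481, 962
Sum = 1 + 2 + 4 + 13 + 26 + 37 + 52 + 74 + 148 + 481 + 962 = 1800

No, 1924 is not perfect (1800 ≠ 1924)


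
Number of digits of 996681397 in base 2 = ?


996681397 in base 2 = 111011011010000010011010110101
Number of digits = 30

30 digits (base 2)


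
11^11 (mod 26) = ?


11^1 mod 26 = 11
11^2 mod 26 = 17
11^3 mod 26 = 5
11^4 mod 26 = 3
11^5 mod 26 = 7
11^6 mod 26 = 25
11^7 mod 26 = 15
11^8 mod 26 = 9
11^9 mod 26 = 21
11^10 mod 26 = 23
11^11 mod 26 = 19


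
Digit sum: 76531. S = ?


7 + 6 + 5 + 3 + 1 = 22


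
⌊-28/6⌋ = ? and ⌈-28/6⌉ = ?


-28/6 = -4.6667
floor = -5
ceil = -4

floor = -5, ceil = -4


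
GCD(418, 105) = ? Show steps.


418 = 3 * 105 + 103
105 = 1 * 103 + 2
103 = 51 * 2 + 1
2 = 2 * 1 + 0
GCD = 1


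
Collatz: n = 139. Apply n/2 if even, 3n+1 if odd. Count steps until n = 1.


139 → 418 → 209 → 628 → 314 → 157 → 472 → 236 → 118 → 59 → 178 → 89 → 268 → 134 → 67 → 202 → 101 → 304 → 152 → 76 → 38 → 19 → 58 → 29 → 88 → 44 → 22 → 11 → 34 → 17 → 52 → 26 → 13 → 40 → 20 → 10 → 5 → 16 → 8 → 4 → 2 → 1
Total steps = 41

41 steps


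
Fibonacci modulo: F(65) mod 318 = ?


F(k) mod 318 for k=1..65:
1, 1, 2, 3, 5, 8, 13, 21, 34, 55, 89, 144, 233, 59, 292, 33, 7, 40, 47, 87, 134, 221, 37, 258, 295, 235, 212, 129, 23, 152, 175, 9, 184, 193, 59, 252, 311, 245, 238, 165, 85, 250, 17, 267, 284, 233, 199, 114, 313, 109, 104, 213, 317, 212, 211, 105, 316, 103, 101, 204, 305, 191, 178, 51, 229
F(65) mod 318 = 229


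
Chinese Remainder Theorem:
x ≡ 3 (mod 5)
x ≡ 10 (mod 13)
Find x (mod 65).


M = 5*13 = 65
M1 = M/5 = 13, M2 = M/13 = 5
M1^(-1) mod 5 = 2, M2^(-1) mod 13 = 8
x = 3*13*2 + 10*5*8 = 478
478 mod 65 = 23
Check: 23 mod 5 = 3 ✓, 23 mod 13 = 10 ✓

x ≡ 23 (mod 65)


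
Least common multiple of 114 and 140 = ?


GCD(114, 140) = 2
LCM = 114*140/2 = 15960/2 = 7980

LCM = 7980


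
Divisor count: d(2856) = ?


2856 = 2^3 × 3^1 × 7^1 × 17^1
d(2856) = (3+1) × (1+1) × (1+1) × (1+1) = 32

32 divisors


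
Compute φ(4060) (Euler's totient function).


4060 = 2^2 × 5 × 7 × 29
Prime factors: 2, 5, 7, 29
φ(4060) = 4060 × (1-1/2) × (1-1/5) × (1-1/7) × (1-1/29)
= 4060 × 1/2 × 4/5 × 6/7 × 28/29 = 1344

φ(4060) = 1344


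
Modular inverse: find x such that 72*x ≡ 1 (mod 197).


Use the extended Euclidean algorithm on (197, 72); each row r = 197*s + 72*t:
r=197, s=1, t=0
r=72, s=0, t=1
q=2: r=53, s=1, t=-2   [197*(1) + 72*(-2) = 53]
q=1: r=19, s=-1, t=3   [197*(-1) + 72*(3) = 19]
q=2: r=15, s=3, t=-8   [197*(3) + 72*(-8) = 15]
q=1: r=4, s=-4, t=11   [197*(-4) + 72*(11) = 4]
q=3: r=3, s=15, t=-41   [197*(15) + 72*(-41) = 3]
q=1: r=1, s=-19, t=52   [197*(-19) + 72*(52) = 1]
q=3: r=0, s=72, t=-197   [197*(72) + 72*(-197) = 0]
GCD = 1 with t = 52, so 72*(52) ≡ 1 (mod 197)
Inverse = 52 mod 197 = 52
Check: 72 * 52 = 3744 ≡ 1 (mod 197)

72^(-1) ≡ 52 (mod 197)


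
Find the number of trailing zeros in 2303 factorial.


floor(2303/5) = 460
floor(2303/25) = 92
floor(2303/125) = 18
floor(2303/625) = 3
Total = 573

573 trailing zeros


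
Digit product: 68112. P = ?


6 × 8 × 1 × 1 × 2 = 96


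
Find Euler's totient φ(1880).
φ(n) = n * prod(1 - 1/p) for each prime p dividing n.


1880 = 2^3 × 5 × 47
Prime factors: 2, 5, 47
φ(1880) = 1880 × (1-1/2) × (1-1/5) × (1-1/47)
= 1880 × 1/2 × 4/5 × 46/47 = 736

φ(1880) = 736


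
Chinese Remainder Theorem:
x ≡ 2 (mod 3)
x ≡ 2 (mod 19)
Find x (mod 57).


M = 3*19 = 57
M1 = M/3 = 19, M2 = M/19 = 3
M1^(-1) mod 3 = 1, M2^(-1) mod 19 = 13
x = 2*19*1 + 2*3*13 = 116
116 mod 57 = 2
Check: 2 mod 3 = 2 ✓, 2 mod 19 = 2 ✓

x ≡ 2 (mod 57)


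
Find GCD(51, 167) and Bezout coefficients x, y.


Tabular extended Euclidean (each row: r = 51*s + 167*t):
r=51, s=1, t=0
r=167, s=0, t=1
q=0: r=51, s=1, t=0   [51*(1) + 167*(0) = 51]
q=3: r=14, s=-3, t=1   [51*(-3) + 167*(1) = 14]
q=3: r=9, s=10, t=-3   [51*(10) + 167*(-3) = 9]
q=1: r=5, s=-13, t=4   [51*(-13) + 167*(4) = 5]
q=1: r=4, s=23, t=-7   [51*(23) + 167*(-7) = 4]
q=1: r=1, s=-36, t=11   [51*(-36) + 167*(11) = 1]
q=4: r=0, s=167, t=-51   [51*(167) + 167*(-51) = 0]
GCD = 1; from the row with r=1: x=-36, y=11
Check: 51*(-36) + 167*(11) = -1836 + 1837 = 1

GCD = 1, x = -36, y = 11


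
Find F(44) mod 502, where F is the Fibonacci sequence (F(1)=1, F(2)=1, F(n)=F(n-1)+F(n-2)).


F(k) mod 502 for k=1..44:
1, 1, 2, 3, 5, 8, 13, 21, 34, 55, 89, 144, 233, 377, 108, 485, 91, 74, 165, 239, 404, 141, 43, 184, 227, 411, 136, 45, 181, 226, 407, 131, 36, 167, 203, 370, 71, 441, 10, 451, 461, 410, 369, 277
F(44) mod 502 = 277


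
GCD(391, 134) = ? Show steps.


391 = 2 * 134 + 123
134 = 1 * 123 + 11
123 = 11 * 11 + 2
11 = 5 * 2 + 1
2 = 2 * 1 + 0
GCD = 1


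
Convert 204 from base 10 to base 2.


204 (base 10) = 204 (decimal)
204 (decimal) = 11001100 (base 2)


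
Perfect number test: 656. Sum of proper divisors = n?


Proper divisors of 656: 1, 2, 4, 8, 16, 41, 82, 164, 328
Sum = 1 + 2 + 4 + 8 + 16 + 41 + 82 + 164 + 328 = 646

No, 656 is not perfect (646 ≠ 656)


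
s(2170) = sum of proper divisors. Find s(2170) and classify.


Proper divisors: 1, 2, 5, 7, 10, 14, 31, 35, 62, 70, 155, 217, 310, 434, 1085
Sum = 1 + 2 + 5 + 7 + 10 + 14 + 31 + 35 + 62 + 70 + 155 + 217 + 310 + 434 + 1085 = 2438
2438 > 2170 → abundant

s(2170) = 2438 (abundant)


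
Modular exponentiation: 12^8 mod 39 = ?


12^1 mod 39 = 12
12^2 mod 39 = 27
12^3 mod 39 = 12
12^4 mod 39 = 27
12^5 mod 39 = 12
12^6 mod 39 = 27
12^7 mod 39 = 12
12^8 mod 39 = 27


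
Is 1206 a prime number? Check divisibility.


1206 / 2 = 603 (exact division)
1206 is NOT prime.

No, 1206 is not prime


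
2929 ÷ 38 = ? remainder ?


2929 = 38 * 77 + 3
Check: 2926 + 3 = 2929

q = 77, r = 3


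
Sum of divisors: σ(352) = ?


Divisors of 352: 1, 2, 4, 8, 11, 16, 22, 32, 44, 88, 176, 352
Sum = 1 + 2 + 4 + 8 + 11 + 16 + 22 + 32 + 44 + 88 + 176 + 352 = 756

σ(352) = 756


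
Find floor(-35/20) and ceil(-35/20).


-35/20 = -1.7500
floor = -2
ceil = -1

floor = -2, ceil = -1


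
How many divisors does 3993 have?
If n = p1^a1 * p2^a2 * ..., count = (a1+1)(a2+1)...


3993 = 3^1 × 11^3
d(3993) = (1+1) × (3+1) = 8

8 divisors


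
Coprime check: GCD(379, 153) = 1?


Euclidean algorithm:
379 = 2 * 153 + 73
153 = 2 * 73 + 7
73 = 10 * 7 + 3
7 = 2 * 3 + 1
3 = 3 * 1 + 0
GCD(379, 153) = 1

Yes, coprime (GCD = 1)


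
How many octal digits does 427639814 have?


427639814 in base 8 = 3137242006
Number of digits = 10

10 digits (base 8)


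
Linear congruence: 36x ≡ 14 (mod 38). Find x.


GCD(36, 38) = 2 divides 14
Divide: 18x ≡ 7 (mod 19)
x ≡ 12 (mod 19)


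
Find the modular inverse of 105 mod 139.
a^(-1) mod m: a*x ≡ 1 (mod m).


Use the extended Euclidean algorithm on (139, 105); each row r = 139*s + 105*t:
r=139, s=1, t=0
r=105, s=0, t=1
q=1: r=34, s=1, t=-1   [139*(1) + 105*(-1) = 34]
q=3: r=3, s=-3, t=4   [139*(-3) + 105*(4) = 3]
q=11: r=1, s=34, t=-45   [139*(34) + 105*(-45) = 1]
q=3: r=0, s=-105, t=139   [139*(-105) + 105*(139) = 0]
GCD = 1 with t = -45, so 105*(-45) ≡ 1 (mod 139)
Inverse = -45 mod 139 = 94
Check: 105 * 94 = 9870 ≡ 1 (mod 139)

105^(-1) ≡ 94 (mod 139)


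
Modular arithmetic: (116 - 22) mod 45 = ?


116 - 22 = 94
94 mod 45 = 4


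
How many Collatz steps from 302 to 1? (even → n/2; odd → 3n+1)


302 → 151 → 454 → 227 → 682 → 341 → 1024 → 512 → 256 → 128 → 64 → 32 → 16 → 8 → 4 → 2 → 1
Total steps = 16

16 steps


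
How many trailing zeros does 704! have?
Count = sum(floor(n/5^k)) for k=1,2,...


floor(704/5) = 140
floor(704/25) = 28
floor(704/125) = 5
floor(704/625) = 1
Total = 174

174 trailing zeros


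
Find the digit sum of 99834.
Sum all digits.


9 + 9 + 8 + 3 + 4 = 33


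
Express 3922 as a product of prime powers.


3922 / 2 = 1961
1961 / 37 = 53
53 / 53 = 1
3922 = 2 × 37 × 53


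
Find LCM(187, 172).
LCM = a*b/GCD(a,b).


GCD(187, 172) = 1
LCM = 187*172/1 = 32164/1 = 32164

LCM = 32164


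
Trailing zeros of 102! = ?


floor(102/5) = 20
floor(102/25) = 4
Total = 24

24 trailing zeros


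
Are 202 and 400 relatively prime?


Euclidean algorithm:
400 = 1 * 202 + 198
202 = 1 * 198 + 4
198 = 49 * 4 + 2
4 = 2 * 2 + 0
GCD(202, 400) = 2

No, not coprime (GCD = 2)


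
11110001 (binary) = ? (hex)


11110001 (base 2) = 241 (decimal)
241 (decimal) = F1 (base 16)


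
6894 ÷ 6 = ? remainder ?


6894 = 6 * 1149 + 0
Check: 6894 + 0 = 6894

q = 1149, r = 0


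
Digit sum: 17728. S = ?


1 + 7 + 7 + 2 + 8 = 25


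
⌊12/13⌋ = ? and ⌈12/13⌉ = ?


12/13 = 0.9231
floor = 0
ceil = 1

floor = 0, ceil = 1


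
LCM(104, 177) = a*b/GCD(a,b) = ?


GCD(104, 177) = 1
LCM = 104*177/1 = 18408/1 = 18408

LCM = 18408


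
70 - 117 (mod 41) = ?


70 - 117 = -47
-47 mod 41 = 35


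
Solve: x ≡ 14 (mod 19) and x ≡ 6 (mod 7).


M = 19*7 = 133
M1 = M/19 = 7, M2 = M/7 = 19
M1^(-1) mod 19 = 11, M2^(-1) mod 7 = 3
x = 14*7*11 + 6*19*3 = 1420
1420 mod 133 = 90
Check: 90 mod 19 = 14 ✓, 90 mod 7 = 6 ✓

x ≡ 90 (mod 133)


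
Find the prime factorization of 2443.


2443 / 7 = 349
349 / 349 = 1
2443 = 7 × 349


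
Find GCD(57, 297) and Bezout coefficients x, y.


Tabular extended Euclidean (each row: r = 57*s + 297*t):
r=57, s=1, t=0
r=297, s=0, t=1
q=0: r=57, s=1, t=0   [57*(1) + 297*(0) = 57]
q=5: r=12, s=-5, t=1   [57*(-5) + 297*(1) = 12]
q=4: r=9, s=21, t=-4   [57*(21) + 297*(-4) = 9]
q=1: r=3, s=-26, t=5   [57*(-26) + 297*(5) = 3]
q=3: r=0, s=99, t=-19   [57*(99) + 297*(-19) = 0]
GCD = 3; from the row with r=3: x=-26, y=5
Check: 57*(-26) + 297*(5) = -1482 + 1485 = 3

GCD = 3, x = -26, y = 5


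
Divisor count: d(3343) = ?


3343 = 3343^1
d(3343) = (1+1) = 2

2 divisors


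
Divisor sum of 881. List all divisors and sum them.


Divisors of 881: 1, 881
Sum = 1 + 881 = 882

σ(881) = 882


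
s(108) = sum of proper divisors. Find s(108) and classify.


Proper divisors: 1, 2, 3, 4, 6, 9, 12, 18, 27, 36, 54
Sum = 1 + 2 + 3 + 4 + 6 + 9 + 12 + 18 + 27 + 36 + 54 = 172
172 > 108 → abundant

s(108) = 172 (abundant)


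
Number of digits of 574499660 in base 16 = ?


574499660 in base 16 = 223E2B4C
Number of digits = 8

8 digits (base 16)


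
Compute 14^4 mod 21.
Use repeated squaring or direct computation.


14^1 mod 21 = 14
14^2 mod 21 = 7
14^3 mod 21 = 14
14^4 mod 21 = 7


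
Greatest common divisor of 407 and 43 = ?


407 = 9 * 43 + 20
43 = 2 * 20 + 3
20 = 6 * 3 + 2
3 = 1 * 2 + 1
2 = 2 * 1 + 0
GCD = 1


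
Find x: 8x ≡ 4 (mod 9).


GCD(8, 9) = 1, unique solution
a^(-1) mod 9 = 8
x = 8 * 4 mod 9 = 5

x ≡ 5 (mod 9)


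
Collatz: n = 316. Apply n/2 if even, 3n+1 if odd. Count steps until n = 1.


316 → 158 → 79 → 238 → 119 → 358 → 179 → 538 → 269 → 808 → 404 → 202 → 101 → 304 → 152 → 76 → 38 → 19 → 58 → 29 → 88 → 44 → 22 → 11 → 34 → 17 → 52 → 26 → 13 → 40 → 20 → 10 → 5 → 16 → 8 → 4 → 2 → 1
Total steps = 37

37 steps


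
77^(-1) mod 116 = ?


Use the extended Euclidean algorithm on (116, 77); each row r = 116*s + 77*t:
r=116, s=1, t=0
r=77, s=0, t=1
q=1: r=39, s=1, t=-1   [116*(1) + 77*(-1) = 39]
q=1: r=38, s=-1, t=2   [116*(-1) + 77*(2) = 38]
q=1: r=1, s=2, t=-3   [116*(2) + 77*(-3) = 1]
q=38: r=0, s=-77, t=116   [116*(-77) + 77*(116) = 0]
GCD = 1 with t = -3, so 77*(-3) ≡ 1 (mod 116)
Inverse = -3 mod 116 = 113
Check: 77 * 113 = 8701 ≡ 1 (mod 116)

77^(-1) ≡ 113 (mod 116)


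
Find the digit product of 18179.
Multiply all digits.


1 × 8 × 1 × 7 × 9 = 504


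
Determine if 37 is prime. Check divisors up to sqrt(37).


Check divisors up to sqrt(37) = 6.0828
No divisors found.
37 is prime.

Yes, 37 is prime


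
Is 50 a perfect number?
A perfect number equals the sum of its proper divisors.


Proper divisors of 50: 1, 2, 5, 10, 25
Sum = 1 + 2 + 5 + 10 + 25 = 43

No, 50 is not perfect (43 ≠ 50)


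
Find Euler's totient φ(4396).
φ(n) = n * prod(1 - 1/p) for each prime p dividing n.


4396 = 2^2 × 7 × 157
Prime factors: 2, 7, 157
φ(4396) = 4396 × (1-1/2) × (1-1/7) × (1-1/157)
= 4396 × 1/2 × 6/7 × 156/157 = 1872

φ(4396) = 1872


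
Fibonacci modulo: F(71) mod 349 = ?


F(k) mod 349 for k=1..71:
1, 1, 2, 3, 5, 8, 13, 21, 34, 55, 89, 144, 233, 28, 261, 289, 201, 141, 342, 134, 127, 261, 39, 300, 339, 290, 280, 221, 152, 24, 176, 200, 27, 227, 254, 132, 37, 169, 206, 26, 232, 258, 141, 50, 191, 241, 83, 324, 58, 33, 91, 124, 215, 339, 205, 195, 51, 246, 297, 194, 142, 336, 129, 116, 245, 12, 257, 269, 177, 97, 274
F(71) mod 349 = 274


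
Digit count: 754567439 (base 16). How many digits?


754567439 in base 16 = 2CF9C90F
Number of digits = 8

8 digits (base 16)


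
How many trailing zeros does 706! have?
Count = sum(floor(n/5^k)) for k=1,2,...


floor(706/5) = 141
floor(706/25) = 28
floor(706/125) = 5
floor(706/625) = 1
Total = 175

175 trailing zeros


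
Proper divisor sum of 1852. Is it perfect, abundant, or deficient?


Proper divisors: 1, 2, 4, 463, 926
Sum = 1 + 2 + 4 + 463 + 926 = 1396
1396 < 1852 → deficient

s(1852) = 1396 (deficient)


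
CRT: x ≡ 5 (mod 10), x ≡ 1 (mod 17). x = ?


M = 10*17 = 170
M1 = M/10 = 17, M2 = M/17 = 10
M1^(-1) mod 10 = 3, M2^(-1) mod 17 = 12
x = 5*17*3 + 1*10*12 = 375
375 mod 170 = 35
Check: 35 mod 10 = 5 ✓, 35 mod 17 = 1 ✓

x ≡ 35 (mod 170)


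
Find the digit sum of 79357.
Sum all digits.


7 + 9 + 3 + 5 + 7 = 31


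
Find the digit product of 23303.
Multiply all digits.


2 × 3 × 3 × 0 × 3 = 0


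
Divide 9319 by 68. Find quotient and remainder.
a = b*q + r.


9319 = 68 * 137 + 3
Check: 9316 + 3 = 9319

q = 137, r = 3


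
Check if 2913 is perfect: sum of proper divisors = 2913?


Proper divisors of 2913: 1, 3, 971
Sum = 1 + 3 + 971 = 975

No, 2913 is not perfect (975 ≠ 2913)


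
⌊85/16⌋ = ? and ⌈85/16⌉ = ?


85/16 = 5.3125
floor = 5
ceil = 6

floor = 5, ceil = 6


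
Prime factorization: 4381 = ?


4381 / 13 = 337
337 / 337 = 1
4381 = 13 × 337


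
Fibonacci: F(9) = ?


Sequence: 1, 1, 2, 3, 5, 8, 13, 21, 34
F(9) = 34


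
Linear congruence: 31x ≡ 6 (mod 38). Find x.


GCD(31, 38) = 1, unique solution
a^(-1) mod 38 = 27
x = 27 * 6 mod 38 = 10

x ≡ 10 (mod 38)


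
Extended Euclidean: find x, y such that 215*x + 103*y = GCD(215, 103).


Tabular extended Euclidean (each row: r = 215*s + 103*t):
r=215, s=1, t=0
r=103, s=0, t=1
q=2: r=9, s=1, t=-2   [215*(1) + 103*(-2) = 9]
q=11: r=4, s=-11, t=23   [215*(-11) + 103*(23) = 4]
q=2: r=1, s=23, t=-48   [215*(23) + 103*(-48) = 1]
q=4: r=0, s=-103, t=215   [215*(-103) + 103*(215) = 0]
GCD = 1; from the row with r=1: x=23, y=-48
Check: 215*(23) + 103*(-48) = 4945 - 4944 = 1

GCD = 1, x = 23, y = -48


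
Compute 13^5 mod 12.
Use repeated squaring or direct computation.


13^1 mod 12 = 1
13^2 mod 12 = 1
13^3 mod 12 = 1
13^4 mod 12 = 1
13^5 mod 12 = 1


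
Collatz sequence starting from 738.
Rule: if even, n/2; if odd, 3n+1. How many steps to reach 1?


738 → 369 → 1108 → 554 → 277 → 832 → 416 → 208 → 104 → 52 → 26 → 13 → 40 → 20 → 10 → 5 → 16 → 8 → 4 → 2 → 1
Total steps = 20

20 steps


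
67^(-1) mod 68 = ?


Use the extended Euclidean algorithm on (68, 67); each row r = 68*s + 67*t:
r=68, s=1, t=0
r=67, s=0, t=1
q=1: r=1, s=1, t=-1   [68*(1) + 67*(-1) = 1]
q=67: r=0, s=-67, t=68   [68*(-67) + 67*(68) = 0]
GCD = 1 with t = -1, so 67*(-1) ≡ 1 (mod 68)
Inverse = -1 mod 68 = 67
Check: 67 * 67 = 4489 ≡ 1 (mod 68)

67^(-1) ≡ 67 (mod 68)


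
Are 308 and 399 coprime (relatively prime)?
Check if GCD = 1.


Euclidean algorithm:
399 = 1 * 308 + 91
308 = 3 * 91 + 35
91 = 2 * 35 + 21
35 = 1 * 21 + 14
21 = 1 * 14 + 7
14 = 2 * 7 + 0
GCD(308, 399) = 7

No, not coprime (GCD = 7)


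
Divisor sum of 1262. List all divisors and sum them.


Divisors of 1262: 1, 2, 631, 1262
Sum = 1 + 2 + 631 + 1262 = 1896

σ(1262) = 1896


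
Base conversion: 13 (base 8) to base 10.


13 (base 8) = 11 (decimal)
11 (decimal) = 11 (base 10)
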